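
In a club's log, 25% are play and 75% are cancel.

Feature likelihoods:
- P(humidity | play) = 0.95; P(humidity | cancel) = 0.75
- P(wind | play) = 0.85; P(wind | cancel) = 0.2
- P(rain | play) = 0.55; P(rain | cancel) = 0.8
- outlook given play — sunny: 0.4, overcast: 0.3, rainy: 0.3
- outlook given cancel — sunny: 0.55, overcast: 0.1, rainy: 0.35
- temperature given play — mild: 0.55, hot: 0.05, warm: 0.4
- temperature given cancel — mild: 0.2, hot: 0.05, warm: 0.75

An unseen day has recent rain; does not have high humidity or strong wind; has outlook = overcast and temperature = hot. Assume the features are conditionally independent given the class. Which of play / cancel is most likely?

cancel

play: 0.25 × (1−0.95) × (1−0.85) × 0.55 × 0.3 × 0.05 = 0.00001546875
cancel: 0.75 × (1−0.75) × (1−0.2) × 0.8 × 0.1 × 0.05 = 0.0006
Highest score → cancel.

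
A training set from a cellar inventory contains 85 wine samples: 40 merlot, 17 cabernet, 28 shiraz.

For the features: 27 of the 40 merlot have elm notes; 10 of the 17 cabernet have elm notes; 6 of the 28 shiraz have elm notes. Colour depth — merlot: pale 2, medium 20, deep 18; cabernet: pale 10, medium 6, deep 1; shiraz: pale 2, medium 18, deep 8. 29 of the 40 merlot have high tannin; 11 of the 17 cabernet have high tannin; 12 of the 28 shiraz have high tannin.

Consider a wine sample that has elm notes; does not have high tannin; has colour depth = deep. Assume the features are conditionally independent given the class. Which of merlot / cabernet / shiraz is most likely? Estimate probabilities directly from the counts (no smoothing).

merlot

merlot: (40/85) × (27/40) × (18/40) × (11/40) ≈ 0.0393088
cabernet: (17/85) × (10/17) × (1/17) × (6/17) ≈ 0.0024425
shiraz: (28/85) × (6/28) × (8/28) × (16/28) ≈ 0.0115246
Highest score → merlot.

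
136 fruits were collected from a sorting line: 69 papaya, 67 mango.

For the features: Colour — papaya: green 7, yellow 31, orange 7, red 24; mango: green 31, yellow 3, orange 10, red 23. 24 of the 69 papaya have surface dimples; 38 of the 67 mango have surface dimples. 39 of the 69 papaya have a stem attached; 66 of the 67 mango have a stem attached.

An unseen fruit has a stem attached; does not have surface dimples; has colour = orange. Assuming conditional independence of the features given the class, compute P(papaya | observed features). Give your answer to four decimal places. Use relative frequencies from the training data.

papaya: (69/136) × (7/69) × (45/69) × (39/69) ≈ 0.0189731
mango: (67/136) × (10/67) × (29/67) × (66/67) ≈ 0.0313511
P(papaya | x) = 0.0189731 / 0.0503242 ≈ 0.3770

0.3770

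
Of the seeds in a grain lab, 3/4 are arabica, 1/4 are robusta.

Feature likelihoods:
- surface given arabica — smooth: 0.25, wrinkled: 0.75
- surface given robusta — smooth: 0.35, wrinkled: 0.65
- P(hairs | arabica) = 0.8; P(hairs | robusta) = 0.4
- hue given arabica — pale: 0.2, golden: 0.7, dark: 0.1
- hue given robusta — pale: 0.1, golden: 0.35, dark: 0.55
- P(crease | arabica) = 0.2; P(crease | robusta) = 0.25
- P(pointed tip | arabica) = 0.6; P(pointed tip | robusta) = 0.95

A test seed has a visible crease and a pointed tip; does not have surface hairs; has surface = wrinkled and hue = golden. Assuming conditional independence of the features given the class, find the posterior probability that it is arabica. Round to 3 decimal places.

0.538

arabica: 0.75 × 0.75 × (1−0.8) × 0.7 × 0.2 × 0.6 = 0.00945
robusta: 0.25 × 0.65 × (1−0.4) × 0.35 × 0.25 × 0.95 = 0.0081046875
P(arabica | x) = 0.00945 / 0.0175546875 ≈ 0.538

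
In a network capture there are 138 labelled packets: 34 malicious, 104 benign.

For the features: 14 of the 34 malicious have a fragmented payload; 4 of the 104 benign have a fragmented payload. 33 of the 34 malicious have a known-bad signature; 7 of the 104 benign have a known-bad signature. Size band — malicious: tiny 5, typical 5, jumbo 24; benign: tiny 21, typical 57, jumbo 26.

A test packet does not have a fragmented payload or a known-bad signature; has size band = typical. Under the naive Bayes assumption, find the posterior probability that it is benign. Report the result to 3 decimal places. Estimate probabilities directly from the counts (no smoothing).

malicious: (34/138) × (20/34) × (1/34) × (5/34) ≈ 0.000626849
benign: (104/138) × (100/104) × (97/104) × (57/104) ≈ 0.370425
P(benign | x) = 0.370425 / 0.371051849 ≈ 0.998

0.998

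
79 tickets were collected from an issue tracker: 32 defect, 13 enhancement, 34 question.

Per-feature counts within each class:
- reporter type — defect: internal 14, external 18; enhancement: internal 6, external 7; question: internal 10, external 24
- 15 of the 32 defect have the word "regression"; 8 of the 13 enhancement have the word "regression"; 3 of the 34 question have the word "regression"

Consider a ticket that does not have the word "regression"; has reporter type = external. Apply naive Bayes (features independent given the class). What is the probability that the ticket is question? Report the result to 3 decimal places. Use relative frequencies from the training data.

0.641

defect: (32/79) × (18/32) × (17/32) ≈ 0.121044
enhancement: (13/79) × (7/13) × (5/13) ≈ 0.0340798
question: (34/79) × (24/34) × (31/34) ≈ 0.276992
P(question | x) = 0.276992 / 0.4321158 ≈ 0.641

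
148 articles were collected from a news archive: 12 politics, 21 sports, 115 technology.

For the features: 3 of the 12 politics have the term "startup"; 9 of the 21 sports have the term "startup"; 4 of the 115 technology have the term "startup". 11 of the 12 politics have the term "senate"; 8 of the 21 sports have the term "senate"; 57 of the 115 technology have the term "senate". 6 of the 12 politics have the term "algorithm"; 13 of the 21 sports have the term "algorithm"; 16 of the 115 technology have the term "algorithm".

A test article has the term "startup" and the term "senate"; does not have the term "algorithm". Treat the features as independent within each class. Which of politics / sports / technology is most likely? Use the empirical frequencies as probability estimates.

politics: (12/148) × (3/12) × (11/12) × (6/12) ≈ 0.00929054
sports: (21/148) × (9/21) × (8/21) × (8/21) ≈ 0.00882515
technology: (115/148) × (4/115) × (57/115) × (99/115) ≈ 0.0115322
Highest score → technology.

technology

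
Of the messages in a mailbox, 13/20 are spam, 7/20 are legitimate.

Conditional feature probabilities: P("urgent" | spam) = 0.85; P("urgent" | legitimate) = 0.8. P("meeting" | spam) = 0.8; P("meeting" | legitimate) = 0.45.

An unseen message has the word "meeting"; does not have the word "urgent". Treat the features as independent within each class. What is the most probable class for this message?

spam: 0.65 × (1−0.85) × 0.8 = 0.078
legitimate: 0.35 × (1−0.8) × 0.45 = 0.0315
Highest score → spam.

spam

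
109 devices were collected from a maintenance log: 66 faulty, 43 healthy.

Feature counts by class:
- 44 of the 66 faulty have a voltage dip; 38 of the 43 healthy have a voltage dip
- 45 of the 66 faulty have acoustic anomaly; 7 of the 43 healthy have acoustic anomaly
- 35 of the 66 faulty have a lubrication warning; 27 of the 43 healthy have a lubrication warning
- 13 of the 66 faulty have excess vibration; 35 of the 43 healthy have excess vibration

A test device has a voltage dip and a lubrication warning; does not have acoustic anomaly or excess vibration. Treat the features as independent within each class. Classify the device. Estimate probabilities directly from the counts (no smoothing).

faulty

faulty: (66/109) × (44/66) × (21/66) × (35/66) × (53/66) ≈ 0.0546963
healthy: (43/109) × (38/43) × (36/43) × (27/43) × (8/43) ≈ 0.0340964
Highest score → faulty.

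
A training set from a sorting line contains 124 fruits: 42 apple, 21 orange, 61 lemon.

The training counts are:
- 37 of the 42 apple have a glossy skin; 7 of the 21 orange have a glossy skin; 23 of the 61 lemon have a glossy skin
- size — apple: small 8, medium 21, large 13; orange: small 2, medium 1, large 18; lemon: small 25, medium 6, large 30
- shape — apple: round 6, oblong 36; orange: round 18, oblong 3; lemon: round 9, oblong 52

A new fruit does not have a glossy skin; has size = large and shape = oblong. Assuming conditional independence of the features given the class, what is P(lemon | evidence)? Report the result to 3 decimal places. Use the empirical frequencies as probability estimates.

0.840

apple: (42/124) × (5/42) × (13/42) × (36/42) ≈ 0.0106978
orange: (21/124) × (14/21) × (18/21) × (3/21) ≈ 0.0138249
lemon: (61/124) × (38/61) × (30/61) × (52/61) ≈ 0.128477
P(lemon | x) = 0.128477 / 0.1529997 ≈ 0.840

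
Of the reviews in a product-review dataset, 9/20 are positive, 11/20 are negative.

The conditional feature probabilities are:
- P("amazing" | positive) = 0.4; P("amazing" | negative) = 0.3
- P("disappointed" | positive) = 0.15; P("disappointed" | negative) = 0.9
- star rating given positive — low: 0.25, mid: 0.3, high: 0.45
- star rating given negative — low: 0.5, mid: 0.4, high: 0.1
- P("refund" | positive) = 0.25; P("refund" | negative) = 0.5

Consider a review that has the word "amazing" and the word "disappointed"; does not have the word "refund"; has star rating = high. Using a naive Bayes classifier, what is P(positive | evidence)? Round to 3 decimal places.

positive: 0.45 × 0.4 × 0.15 × 0.45 × (1−0.25) = 0.0091125
negative: 0.55 × 0.3 × 0.9 × 0.1 × (1−0.5) = 0.007425
P(positive | x) = 0.0091125 / 0.0165375 ≈ 0.551

0.551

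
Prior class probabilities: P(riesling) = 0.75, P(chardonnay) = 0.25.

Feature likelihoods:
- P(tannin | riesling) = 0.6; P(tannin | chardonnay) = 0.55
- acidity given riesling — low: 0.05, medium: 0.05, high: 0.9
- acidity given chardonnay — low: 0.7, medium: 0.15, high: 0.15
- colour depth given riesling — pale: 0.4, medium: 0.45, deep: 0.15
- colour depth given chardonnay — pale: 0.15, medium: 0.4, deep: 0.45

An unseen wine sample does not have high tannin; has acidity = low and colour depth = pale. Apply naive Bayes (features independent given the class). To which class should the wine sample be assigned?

riesling: 0.75 × (1−0.6) × 0.05 × 0.4 = 0.006
chardonnay: 0.25 × (1−0.55) × 0.7 × 0.15 = 0.0118125
Highest score → chardonnay.

chardonnay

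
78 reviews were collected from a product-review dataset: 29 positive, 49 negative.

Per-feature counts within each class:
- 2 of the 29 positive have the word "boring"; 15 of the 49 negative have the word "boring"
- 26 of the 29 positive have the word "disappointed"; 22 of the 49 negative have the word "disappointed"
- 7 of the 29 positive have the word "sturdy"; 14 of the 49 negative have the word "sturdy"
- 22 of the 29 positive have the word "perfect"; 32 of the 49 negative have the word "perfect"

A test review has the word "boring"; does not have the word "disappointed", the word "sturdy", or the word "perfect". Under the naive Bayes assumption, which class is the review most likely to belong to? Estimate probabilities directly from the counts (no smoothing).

positive: (29/78) × (2/29) × (3/29) × (22/29) × (7/29) ≈ 0.000485717
negative: (49/78) × (15/49) × (27/49) × (35/49) × (17/49) ≈ 0.0262597
Highest score → negative.

negative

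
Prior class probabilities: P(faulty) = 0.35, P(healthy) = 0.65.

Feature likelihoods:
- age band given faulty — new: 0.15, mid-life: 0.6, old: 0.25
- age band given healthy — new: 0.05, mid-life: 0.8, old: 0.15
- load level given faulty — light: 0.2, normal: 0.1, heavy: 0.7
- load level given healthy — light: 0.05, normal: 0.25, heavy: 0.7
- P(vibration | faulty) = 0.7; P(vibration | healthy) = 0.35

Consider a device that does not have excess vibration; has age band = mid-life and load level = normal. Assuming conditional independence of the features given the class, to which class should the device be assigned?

faulty: 0.35 × 0.6 × 0.1 × (1−0.7) = 0.0063
healthy: 0.65 × 0.8 × 0.25 × (1−0.35) = 0.0845
Highest score → healthy.

healthy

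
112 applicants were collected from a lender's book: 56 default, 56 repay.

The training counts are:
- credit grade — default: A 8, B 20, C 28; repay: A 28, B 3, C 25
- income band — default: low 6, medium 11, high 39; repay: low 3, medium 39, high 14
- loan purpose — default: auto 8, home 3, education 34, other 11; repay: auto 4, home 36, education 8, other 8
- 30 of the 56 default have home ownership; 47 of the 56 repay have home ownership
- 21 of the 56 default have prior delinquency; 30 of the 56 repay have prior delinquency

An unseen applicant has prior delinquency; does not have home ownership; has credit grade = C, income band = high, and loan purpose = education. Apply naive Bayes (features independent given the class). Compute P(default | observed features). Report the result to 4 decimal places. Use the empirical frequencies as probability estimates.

default: (56/112) × (28/56) × (39/56) × (34/56) × (26/56) × (21/56) ≈ 0.0184045
repay: (56/112) × (25/56) × (14/56) × (8/56) × (9/56) × (30/56) ≈ 0.00068636
P(default | x) = 0.0184045 / 0.01909086 ≈ 0.9640

0.9640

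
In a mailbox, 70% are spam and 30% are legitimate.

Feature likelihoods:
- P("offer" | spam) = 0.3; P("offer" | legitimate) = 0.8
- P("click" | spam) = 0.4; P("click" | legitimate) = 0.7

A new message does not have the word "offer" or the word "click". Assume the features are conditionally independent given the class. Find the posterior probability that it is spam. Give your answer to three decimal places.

0.942

spam: 0.7 × (1−0.3) × (1−0.4) = 0.294
legitimate: 0.3 × (1−0.8) × (1−0.7) = 0.018
P(spam | x) = 0.294 / 0.312 ≈ 0.942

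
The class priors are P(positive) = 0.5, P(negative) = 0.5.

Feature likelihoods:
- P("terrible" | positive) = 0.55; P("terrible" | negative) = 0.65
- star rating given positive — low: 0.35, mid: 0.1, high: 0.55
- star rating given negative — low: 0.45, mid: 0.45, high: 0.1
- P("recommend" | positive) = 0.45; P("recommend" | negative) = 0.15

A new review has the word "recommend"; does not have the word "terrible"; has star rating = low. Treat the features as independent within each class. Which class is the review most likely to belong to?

positive: 0.5 × (1−0.55) × 0.35 × 0.45 = 0.0354375
negative: 0.5 × (1−0.65) × 0.45 × 0.15 = 0.0118125
Highest score → positive.

positive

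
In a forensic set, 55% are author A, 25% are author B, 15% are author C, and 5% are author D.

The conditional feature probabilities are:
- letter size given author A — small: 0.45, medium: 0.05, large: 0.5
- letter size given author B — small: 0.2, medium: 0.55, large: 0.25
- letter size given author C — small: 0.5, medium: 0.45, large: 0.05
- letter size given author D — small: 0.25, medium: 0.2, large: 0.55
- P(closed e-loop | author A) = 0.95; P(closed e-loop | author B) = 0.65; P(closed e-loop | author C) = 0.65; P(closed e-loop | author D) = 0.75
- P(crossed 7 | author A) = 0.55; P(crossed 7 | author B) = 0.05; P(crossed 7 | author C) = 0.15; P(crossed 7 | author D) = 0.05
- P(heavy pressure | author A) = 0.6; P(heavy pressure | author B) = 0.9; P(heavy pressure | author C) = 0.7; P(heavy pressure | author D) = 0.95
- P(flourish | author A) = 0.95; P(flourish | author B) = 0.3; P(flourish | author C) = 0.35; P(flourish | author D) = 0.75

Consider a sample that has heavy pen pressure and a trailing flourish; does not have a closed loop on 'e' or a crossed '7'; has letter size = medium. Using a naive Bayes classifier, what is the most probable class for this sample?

author A: 0.55 × 0.05 × (1−0.95) × (1−0.55) × 0.6 × 0.95 = 0.0003526875
author B: 0.25 × 0.55 × (1−0.65) × (1−0.05) × 0.9 × 0.3 = 0.0123440625
author C: 0.15 × 0.45 × (1−0.65) × (1−0.15) × 0.7 × 0.35 = 0.00491990625
author D: 0.05 × 0.2 × (1−0.75) × (1−0.05) × 0.95 × 0.75 = 0.0016921875
Highest score → author B.

author B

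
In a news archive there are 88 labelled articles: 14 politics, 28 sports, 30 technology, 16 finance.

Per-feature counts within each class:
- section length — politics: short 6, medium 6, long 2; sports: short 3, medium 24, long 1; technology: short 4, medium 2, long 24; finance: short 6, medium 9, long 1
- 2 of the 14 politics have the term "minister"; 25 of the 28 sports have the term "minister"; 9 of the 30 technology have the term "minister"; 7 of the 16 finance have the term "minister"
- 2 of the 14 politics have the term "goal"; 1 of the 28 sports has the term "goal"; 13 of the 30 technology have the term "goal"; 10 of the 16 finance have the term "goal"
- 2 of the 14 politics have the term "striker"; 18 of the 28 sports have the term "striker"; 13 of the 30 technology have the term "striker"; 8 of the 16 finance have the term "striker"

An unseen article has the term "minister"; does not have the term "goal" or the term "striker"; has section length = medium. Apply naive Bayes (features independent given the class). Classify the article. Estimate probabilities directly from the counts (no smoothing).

sports

politics: (14/88) × (6/14) × (2/14) × (12/14) × (12/14) ≈ 0.00715611
sports: (28/88) × (24/28) × (25/28) × (27/28) × (10/28) ≈ 0.0838607
technology: (30/88) × (2/30) × (9/30) × (17/30) × (17/30) ≈ 0.00218939
finance: (16/88) × (9/16) × (7/16) × (6/16) × (8/16) ≈ 0.00838956
Highest score → sports.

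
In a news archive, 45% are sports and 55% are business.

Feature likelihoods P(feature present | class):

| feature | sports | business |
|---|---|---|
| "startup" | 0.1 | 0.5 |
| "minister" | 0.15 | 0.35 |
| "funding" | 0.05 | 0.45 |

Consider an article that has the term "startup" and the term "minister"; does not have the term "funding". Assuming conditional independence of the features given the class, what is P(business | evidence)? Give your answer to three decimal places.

sports: 0.45 × 0.1 × 0.15 × (1−0.05) = 0.0064125
business: 0.55 × 0.5 × 0.35 × (1−0.45) = 0.0529375
P(business | x) = 0.0529375 / 0.05935 ≈ 0.892

0.892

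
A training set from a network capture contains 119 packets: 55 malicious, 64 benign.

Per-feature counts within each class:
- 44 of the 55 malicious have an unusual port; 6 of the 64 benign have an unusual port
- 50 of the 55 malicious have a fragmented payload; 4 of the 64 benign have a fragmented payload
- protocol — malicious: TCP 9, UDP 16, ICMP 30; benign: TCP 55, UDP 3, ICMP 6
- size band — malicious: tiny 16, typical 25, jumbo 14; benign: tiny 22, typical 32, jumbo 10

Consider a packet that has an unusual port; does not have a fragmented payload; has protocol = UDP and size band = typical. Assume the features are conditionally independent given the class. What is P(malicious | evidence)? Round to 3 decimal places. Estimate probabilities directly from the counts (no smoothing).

0.800

malicious: (55/119) × (44/55) × (5/55) × (16/55) × (25/55) ≈ 0.00444475
benign: (64/119) × (6/64) × (60/64) × (3/64) × (32/64) ≈ 0.00110787
P(malicious | x) = 0.00444475 / 0.00555262 ≈ 0.800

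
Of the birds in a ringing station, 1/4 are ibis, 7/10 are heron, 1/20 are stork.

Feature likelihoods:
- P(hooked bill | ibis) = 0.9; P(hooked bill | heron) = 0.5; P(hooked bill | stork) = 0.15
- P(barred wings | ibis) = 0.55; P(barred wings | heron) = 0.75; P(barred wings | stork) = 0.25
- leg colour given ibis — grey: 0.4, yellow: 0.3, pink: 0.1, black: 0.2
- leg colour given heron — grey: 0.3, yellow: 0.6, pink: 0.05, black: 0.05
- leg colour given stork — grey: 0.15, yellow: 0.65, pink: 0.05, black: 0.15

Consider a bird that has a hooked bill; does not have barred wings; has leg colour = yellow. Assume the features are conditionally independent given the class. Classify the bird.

heron

ibis: 0.25 × 0.9 × (1−0.55) × 0.3 = 0.030375
heron: 0.7 × 0.5 × (1−0.75) × 0.6 = 0.0525
stork: 0.05 × 0.15 × (1−0.25) × 0.65 = 0.00365625
Highest score → heron.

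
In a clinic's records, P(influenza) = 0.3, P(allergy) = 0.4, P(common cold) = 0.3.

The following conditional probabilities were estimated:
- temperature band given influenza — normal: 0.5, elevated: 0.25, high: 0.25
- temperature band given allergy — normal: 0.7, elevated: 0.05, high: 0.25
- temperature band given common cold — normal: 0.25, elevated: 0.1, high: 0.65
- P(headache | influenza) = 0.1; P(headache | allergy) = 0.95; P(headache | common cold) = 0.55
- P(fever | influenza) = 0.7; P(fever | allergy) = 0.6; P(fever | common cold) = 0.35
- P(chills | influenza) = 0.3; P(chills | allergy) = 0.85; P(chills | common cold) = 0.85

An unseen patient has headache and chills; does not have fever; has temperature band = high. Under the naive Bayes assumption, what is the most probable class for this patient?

influenza: 0.3 × 0.25 × 0.1 × (1−0.7) × 0.3 = 0.000675
allergy: 0.4 × 0.25 × 0.95 × (1−0.6) × 0.85 = 0.0323
common cold: 0.3 × 0.65 × 0.55 × (1−0.35) × 0.85 = 0.059255625
Highest score → common cold.

common cold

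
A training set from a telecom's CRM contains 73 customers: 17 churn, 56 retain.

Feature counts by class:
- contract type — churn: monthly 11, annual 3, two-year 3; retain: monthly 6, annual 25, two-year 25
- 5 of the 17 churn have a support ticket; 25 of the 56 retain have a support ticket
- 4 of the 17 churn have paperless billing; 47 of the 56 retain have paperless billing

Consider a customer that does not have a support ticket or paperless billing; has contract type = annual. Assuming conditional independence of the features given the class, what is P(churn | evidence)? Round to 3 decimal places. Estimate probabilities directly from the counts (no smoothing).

churn: (17/73) × (3/17) × (12/17) × (13/17) ≈ 0.0221832
retain: (56/73) × (25/56) × (31/56) × (9/56) ≈ 0.0304681
P(churn | x) = 0.0221832 / 0.0526513 ≈ 0.421

0.421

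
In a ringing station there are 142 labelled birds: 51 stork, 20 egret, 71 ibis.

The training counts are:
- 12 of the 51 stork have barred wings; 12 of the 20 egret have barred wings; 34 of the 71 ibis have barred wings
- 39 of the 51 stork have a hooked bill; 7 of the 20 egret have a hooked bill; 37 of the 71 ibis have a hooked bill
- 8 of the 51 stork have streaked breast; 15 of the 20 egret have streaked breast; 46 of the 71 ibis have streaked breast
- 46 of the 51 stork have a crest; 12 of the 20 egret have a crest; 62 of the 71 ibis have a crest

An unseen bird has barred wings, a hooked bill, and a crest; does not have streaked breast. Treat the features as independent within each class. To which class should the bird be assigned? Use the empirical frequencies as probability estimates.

stork: (51/142) × (12/51) × (39/51) × (43/51) × (46/51) ≈ 0.0491443
egret: (20/142) × (12/20) × (7/20) × (5/20) × (12/20) ≈ 0.00443662
ibis: (71/142) × (34/71) × (37/71) × (25/71) × (62/71) ≈ 0.0383662
Highest score → stork.

stork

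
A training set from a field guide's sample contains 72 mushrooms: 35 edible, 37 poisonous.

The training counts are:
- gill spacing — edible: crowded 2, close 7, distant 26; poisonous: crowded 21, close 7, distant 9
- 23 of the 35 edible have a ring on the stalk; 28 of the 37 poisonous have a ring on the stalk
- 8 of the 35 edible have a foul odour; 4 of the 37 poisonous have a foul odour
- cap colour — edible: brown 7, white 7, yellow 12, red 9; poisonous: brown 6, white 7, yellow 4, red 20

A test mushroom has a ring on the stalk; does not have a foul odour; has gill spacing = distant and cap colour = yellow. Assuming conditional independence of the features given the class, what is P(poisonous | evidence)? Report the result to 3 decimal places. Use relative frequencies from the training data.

0.127

edible: (35/72) × (26/35) × (23/35) × (27/35) × (12/35) ≈ 0.0627638
poisonous: (37/72) × (9/37) × (28/37) × (33/37) × (4/37) ≈ 0.00912088
P(poisonous | x) = 0.00912088 / 0.07188468 ≈ 0.127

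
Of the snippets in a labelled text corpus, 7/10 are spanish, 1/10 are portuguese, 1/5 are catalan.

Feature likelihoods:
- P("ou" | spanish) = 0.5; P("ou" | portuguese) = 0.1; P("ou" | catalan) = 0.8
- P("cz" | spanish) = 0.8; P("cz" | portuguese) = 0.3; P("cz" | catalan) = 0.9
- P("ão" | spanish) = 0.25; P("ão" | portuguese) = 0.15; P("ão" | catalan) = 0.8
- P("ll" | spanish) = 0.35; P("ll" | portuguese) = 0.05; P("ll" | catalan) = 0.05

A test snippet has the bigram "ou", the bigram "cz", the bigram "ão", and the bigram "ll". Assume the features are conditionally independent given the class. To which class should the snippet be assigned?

spanish

spanish: 0.7 × 0.5 × 0.8 × 0.25 × 0.35 = 0.0245
portuguese: 0.1 × 0.1 × 0.3 × 0.15 × 0.05 = 0.0000225
catalan: 0.2 × 0.8 × 0.9 × 0.8 × 0.05 = 0.00576
Highest score → spanish.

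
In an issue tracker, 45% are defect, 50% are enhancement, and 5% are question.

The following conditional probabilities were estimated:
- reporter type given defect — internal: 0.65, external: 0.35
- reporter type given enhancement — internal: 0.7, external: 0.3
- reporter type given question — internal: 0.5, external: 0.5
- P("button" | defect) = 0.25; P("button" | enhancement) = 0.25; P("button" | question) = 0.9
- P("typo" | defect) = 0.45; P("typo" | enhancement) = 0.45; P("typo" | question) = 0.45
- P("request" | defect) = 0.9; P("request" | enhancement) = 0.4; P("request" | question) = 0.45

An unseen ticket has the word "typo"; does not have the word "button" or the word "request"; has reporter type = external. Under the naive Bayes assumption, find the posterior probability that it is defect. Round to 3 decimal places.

0.146

defect: 0.45 × 0.35 × (1−0.25) × 0.45 × (1−0.9) = 0.005315625
enhancement: 0.5 × 0.3 × (1−0.25) × 0.45 × (1−0.4) = 0.030375
question: 0.05 × 0.5 × (1−0.9) × 0.45 × (1−0.45) = 0.00061875
P(defect | x) = 0.005315625 / 0.036309375 ≈ 0.146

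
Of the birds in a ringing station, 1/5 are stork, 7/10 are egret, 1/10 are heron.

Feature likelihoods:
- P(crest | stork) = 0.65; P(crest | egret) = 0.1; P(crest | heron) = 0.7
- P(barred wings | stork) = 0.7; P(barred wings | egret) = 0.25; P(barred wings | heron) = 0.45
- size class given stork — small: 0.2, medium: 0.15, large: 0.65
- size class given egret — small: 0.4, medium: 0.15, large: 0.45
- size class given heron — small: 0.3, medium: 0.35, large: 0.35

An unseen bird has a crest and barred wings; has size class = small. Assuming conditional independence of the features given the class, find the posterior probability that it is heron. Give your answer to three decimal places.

0.273

stork: 0.2 × 0.65 × 0.7 × 0.2 = 0.0182
egret: 0.7 × 0.1 × 0.25 × 0.4 = 0.007
heron: 0.1 × 0.7 × 0.45 × 0.3 = 0.00945
P(heron | x) = 0.00945 / 0.03465 ≈ 0.273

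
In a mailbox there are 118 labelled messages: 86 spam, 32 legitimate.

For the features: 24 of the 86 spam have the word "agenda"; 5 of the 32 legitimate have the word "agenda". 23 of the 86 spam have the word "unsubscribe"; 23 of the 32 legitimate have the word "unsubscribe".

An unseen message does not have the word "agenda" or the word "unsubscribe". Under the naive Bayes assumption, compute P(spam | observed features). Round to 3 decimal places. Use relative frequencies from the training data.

spam: (86/118) × (62/86) × (63/86) ≈ 0.384903
legitimate: (32/118) × (27/32) × (9/32) ≈ 0.0643538
P(spam | x) = 0.384903 / 0.4492568 ≈ 0.857

0.857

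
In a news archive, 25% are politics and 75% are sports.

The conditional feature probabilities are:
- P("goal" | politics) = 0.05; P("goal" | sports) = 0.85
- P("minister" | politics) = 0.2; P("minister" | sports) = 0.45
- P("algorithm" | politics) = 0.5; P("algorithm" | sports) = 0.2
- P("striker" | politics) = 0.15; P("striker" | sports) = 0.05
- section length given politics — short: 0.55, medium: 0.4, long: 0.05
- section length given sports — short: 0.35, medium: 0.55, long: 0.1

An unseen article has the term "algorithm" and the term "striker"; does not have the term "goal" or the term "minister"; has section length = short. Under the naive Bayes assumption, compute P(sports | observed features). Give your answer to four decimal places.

0.0269

politics: 0.25 × (1−0.05) × (1−0.2) × 0.5 × 0.15 × 0.55 = 0.0078375
sports: 0.75 × (1−0.85) × (1−0.45) × 0.2 × 0.05 × 0.35 = 0.0002165625
P(sports | x) = 0.0002165625 / 0.0080540625 ≈ 0.0269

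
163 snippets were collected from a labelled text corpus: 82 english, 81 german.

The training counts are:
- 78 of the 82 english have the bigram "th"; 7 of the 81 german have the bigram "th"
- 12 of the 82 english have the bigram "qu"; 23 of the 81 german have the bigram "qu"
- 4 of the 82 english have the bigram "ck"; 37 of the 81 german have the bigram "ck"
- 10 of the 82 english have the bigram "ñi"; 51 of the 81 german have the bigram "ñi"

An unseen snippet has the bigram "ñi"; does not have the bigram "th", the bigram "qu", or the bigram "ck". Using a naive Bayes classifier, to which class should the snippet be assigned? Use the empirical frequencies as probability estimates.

german

english: (82/163) × (4/82) × (70/82) × (78/82) × (10/82) ≈ 0.0024301
german: (81/163) × (74/81) × (58/81) × (44/81) × (51/81) ≈ 0.111183
Highest score → german.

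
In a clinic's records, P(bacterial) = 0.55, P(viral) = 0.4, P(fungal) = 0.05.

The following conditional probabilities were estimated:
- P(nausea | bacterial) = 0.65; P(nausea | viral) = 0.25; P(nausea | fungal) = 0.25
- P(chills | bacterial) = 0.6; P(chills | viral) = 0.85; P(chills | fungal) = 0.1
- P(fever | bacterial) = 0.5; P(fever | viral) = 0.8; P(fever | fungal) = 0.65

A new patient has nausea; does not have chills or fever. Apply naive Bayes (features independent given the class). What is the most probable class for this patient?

bacterial: 0.55 × 0.65 × (1−0.6) × (1−0.5) = 0.0715
viral: 0.4 × 0.25 × (1−0.85) × (1−0.8) = 0.003
fungal: 0.05 × 0.25 × (1−0.1) × (1−0.65) = 0.0039375
Highest score → bacterial.

bacterial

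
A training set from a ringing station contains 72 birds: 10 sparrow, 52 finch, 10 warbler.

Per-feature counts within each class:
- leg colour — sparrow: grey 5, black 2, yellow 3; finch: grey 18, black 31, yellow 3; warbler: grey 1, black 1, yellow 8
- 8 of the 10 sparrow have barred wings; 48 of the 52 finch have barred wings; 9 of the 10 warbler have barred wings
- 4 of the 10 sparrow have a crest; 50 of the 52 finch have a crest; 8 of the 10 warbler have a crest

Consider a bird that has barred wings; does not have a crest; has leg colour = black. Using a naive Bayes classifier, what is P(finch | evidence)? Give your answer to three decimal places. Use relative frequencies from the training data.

sparrow: (10/72) × (2/10) × (8/10) × (6/10) ≈ 0.0133333
finch: (52/72) × (31/52) × (48/52) × (2/52) ≈ 0.015286
warbler: (10/72) × (1/10) × (9/10) × (2/10) = 0.0025
P(finch | x) = 0.015286 / 0.0311193 ≈ 0.491

0.491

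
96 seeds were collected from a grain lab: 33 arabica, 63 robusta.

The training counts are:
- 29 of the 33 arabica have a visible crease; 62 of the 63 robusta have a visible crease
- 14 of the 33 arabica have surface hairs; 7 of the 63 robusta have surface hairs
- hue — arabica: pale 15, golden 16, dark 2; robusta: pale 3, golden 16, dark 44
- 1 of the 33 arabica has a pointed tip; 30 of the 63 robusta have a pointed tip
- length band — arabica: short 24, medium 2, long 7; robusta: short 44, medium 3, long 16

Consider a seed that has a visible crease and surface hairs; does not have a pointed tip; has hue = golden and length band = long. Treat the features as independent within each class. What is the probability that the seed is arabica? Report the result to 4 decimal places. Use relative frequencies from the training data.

0.8406

arabica: (33/96) × (29/33) × (14/33) × (16/33) × (32/33) × (7/33) ≈ 0.0127811
robusta: (63/96) × (62/63) × (7/63) × (16/63) × (33/63) × (16/63) ≈ 0.00242443
P(arabica | x) = 0.0127811 / 0.01520553 ≈ 0.8406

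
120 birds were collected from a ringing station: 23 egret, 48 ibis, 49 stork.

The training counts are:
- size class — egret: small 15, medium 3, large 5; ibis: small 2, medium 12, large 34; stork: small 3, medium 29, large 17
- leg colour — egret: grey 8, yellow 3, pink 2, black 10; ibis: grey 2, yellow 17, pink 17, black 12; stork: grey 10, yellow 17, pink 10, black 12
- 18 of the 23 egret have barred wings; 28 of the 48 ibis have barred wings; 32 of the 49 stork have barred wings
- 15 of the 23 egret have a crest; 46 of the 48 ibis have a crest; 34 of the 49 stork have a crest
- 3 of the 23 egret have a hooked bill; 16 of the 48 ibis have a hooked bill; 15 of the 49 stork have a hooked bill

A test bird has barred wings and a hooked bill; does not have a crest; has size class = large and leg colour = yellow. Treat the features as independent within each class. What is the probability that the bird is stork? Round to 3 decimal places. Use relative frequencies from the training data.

egret: (23/120) × (5/23) × (3/23) × (18/23) × (8/23) × (3/23) ≈ 0.000192967
ibis: (48/120) × (34/48) × (17/48) × (28/48) × (2/48) × (16/48) ≈ 0.000812998
stork: (49/120) × (17/49) × (17/49) × (32/49) × (15/49) × (15/49) ≈ 0.00300791
P(stork | x) = 0.00300791 / 0.004013875 ≈ 0.749

0.749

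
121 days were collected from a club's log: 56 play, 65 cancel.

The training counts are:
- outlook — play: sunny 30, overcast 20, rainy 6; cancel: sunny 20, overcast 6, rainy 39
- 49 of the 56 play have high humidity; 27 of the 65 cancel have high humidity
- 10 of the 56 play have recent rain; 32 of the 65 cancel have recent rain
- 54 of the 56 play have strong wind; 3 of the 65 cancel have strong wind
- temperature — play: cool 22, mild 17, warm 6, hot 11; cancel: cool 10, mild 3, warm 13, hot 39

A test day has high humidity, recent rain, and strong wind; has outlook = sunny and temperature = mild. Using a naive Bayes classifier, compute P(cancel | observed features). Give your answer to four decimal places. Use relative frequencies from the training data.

play: (56/121) × (30/56) × (49/56) × (10/56) × (54/56) × (17/56) ≈ 0.0113402
cancel: (65/121) × (20/65) × (27/65) × (32/65) × (3/65) × (3/65) ≈ 0.0000720025
P(cancel | x) = 0.0000720025 / 0.0114122025 ≈ 0.0063

0.0063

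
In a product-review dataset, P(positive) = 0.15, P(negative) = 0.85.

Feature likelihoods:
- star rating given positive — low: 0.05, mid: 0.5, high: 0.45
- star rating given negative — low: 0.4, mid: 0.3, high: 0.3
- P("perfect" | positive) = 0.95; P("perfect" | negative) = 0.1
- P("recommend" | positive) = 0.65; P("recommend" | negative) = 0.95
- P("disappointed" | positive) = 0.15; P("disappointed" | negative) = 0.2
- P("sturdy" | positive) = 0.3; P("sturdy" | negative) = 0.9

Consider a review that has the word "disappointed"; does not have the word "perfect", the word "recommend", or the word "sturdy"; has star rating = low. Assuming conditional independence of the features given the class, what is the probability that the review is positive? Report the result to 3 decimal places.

0.043

positive: 0.15 × 0.05 × (1−0.95) × (1−0.65) × 0.15 × (1−0.3) = 0.00001378125
negative: 0.85 × 0.4 × (1−0.1) × (1−0.95) × 0.2 × (1−0.9) = 0.000306
P(positive | x) = 0.00001378125 / 0.00031978125 ≈ 0.043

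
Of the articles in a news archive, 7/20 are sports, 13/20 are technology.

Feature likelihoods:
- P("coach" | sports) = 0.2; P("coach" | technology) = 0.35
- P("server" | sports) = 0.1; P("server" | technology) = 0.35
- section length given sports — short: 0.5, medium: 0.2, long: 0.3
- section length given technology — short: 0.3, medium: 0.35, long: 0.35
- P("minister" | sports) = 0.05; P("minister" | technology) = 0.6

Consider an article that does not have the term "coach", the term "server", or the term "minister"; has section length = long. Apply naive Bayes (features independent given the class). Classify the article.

sports

sports: 0.35 × (1−0.2) × (1−0.1) × 0.3 × (1−0.05) = 0.07182
technology: 0.65 × (1−0.35) × (1−0.35) × 0.35 × (1−0.6) = 0.0384475
Highest score → sports.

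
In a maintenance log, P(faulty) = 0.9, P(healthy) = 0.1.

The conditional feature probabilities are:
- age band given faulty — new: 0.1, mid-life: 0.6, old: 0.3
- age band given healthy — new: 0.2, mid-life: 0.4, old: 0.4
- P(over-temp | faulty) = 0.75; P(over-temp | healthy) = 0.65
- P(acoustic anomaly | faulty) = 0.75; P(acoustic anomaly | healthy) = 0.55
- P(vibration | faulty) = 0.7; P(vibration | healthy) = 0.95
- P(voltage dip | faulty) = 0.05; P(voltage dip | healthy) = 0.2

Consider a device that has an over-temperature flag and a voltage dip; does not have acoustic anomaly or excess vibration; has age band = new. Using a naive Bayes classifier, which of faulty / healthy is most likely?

faulty: 0.9 × 0.1 × 0.75 × (1−0.75) × (1−0.7) × 0.05 = 0.000253125
healthy: 0.1 × 0.2 × 0.65 × (1−0.55) × (1−0.95) × 0.2 = 0.0000585
Highest score → faulty.

faulty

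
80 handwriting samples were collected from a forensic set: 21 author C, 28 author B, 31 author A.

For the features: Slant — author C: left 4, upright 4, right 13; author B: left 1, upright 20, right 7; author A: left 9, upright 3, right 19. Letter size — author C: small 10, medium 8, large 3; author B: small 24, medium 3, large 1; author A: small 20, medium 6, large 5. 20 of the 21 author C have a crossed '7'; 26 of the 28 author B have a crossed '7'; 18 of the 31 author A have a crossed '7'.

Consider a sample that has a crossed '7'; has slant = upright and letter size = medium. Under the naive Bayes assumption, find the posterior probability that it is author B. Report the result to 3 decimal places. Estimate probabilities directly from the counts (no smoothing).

author C: (21/80) × (4/21) × (8/21) × (20/21) ≈ 0.0181406
author B: (28/80) × (20/28) × (3/28) × (26/28) ≈ 0.0248724
author A: (31/80) × (3/31) × (6/31) × (18/31) ≈ 0.00421436
P(author B | x) = 0.0248724 / 0.04722736 ≈ 0.527

0.527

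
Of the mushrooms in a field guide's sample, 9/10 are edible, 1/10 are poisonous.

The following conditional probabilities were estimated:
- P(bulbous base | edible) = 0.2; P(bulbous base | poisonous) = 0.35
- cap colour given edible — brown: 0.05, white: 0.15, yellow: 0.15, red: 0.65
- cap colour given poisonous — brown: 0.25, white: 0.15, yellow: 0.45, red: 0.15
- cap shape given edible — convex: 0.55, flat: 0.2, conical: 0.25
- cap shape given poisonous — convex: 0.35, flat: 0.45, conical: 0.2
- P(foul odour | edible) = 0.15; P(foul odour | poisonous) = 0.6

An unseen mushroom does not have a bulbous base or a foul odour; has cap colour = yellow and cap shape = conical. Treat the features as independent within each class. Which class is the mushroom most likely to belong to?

edible: 0.9 × (1−0.2) × 0.15 × 0.25 × (1−0.15) = 0.02295
poisonous: 0.1 × (1−0.35) × 0.45 × 0.2 × (1−0.6) = 0.00234
Highest score → edible.

edible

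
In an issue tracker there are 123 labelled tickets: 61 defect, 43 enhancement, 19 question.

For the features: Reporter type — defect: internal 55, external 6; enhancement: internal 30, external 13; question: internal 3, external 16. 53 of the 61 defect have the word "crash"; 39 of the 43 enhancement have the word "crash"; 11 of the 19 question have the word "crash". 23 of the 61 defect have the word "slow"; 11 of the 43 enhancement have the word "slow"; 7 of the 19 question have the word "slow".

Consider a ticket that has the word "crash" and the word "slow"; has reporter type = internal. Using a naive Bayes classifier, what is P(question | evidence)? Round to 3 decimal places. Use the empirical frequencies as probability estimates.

defect: (61/123) × (55/61) × (53/61) × (23/61) ≈ 0.146488
enhancement: (43/123) × (30/43) × (39/43) × (11/43) ≈ 0.0565896
question: (19/123) × (3/19) × (11/19) × (7/19) ≈ 0.00520235
P(question | x) = 0.00520235 / 0.20827995 ≈ 0.025

0.025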